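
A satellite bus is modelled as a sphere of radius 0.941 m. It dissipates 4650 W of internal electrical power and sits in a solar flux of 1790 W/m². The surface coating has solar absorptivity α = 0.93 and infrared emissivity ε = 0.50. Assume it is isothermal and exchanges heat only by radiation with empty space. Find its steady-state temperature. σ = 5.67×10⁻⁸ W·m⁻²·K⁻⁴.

At steady state, absorbed solar power + internal power = radiated power.
Absorbed: α·S·A_cross = 0.93·1790·2.782 = 4631 W (cross-section πr²).
Total input = 4631 + 4650 = 9281 W.
Radiated: εσ·A_surf·T⁴ with A_surf = 4πr² = 11.13 m².
T⁴ = 9281/(0.50·5.67×10⁻⁸·11.13) = 2.942×10¹⁰ K⁴.

T ≈ 414 K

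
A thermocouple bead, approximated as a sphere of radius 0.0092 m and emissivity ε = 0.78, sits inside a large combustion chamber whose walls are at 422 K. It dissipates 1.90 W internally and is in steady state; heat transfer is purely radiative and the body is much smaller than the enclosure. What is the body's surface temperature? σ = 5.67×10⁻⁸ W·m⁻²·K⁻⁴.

T ≈ 518 K

For a small grey body in a large enclosure, net radiated power = εσA(T⁴ − T_w⁴).
Steady state: P = εσA(T⁴ − T_w⁴) with A = 4πr² = 0.001064 m².
T⁴ = P/(εσA) + T_w⁴ = 1.90/(0.78·5.67×10⁻⁸·0.001064) + (422)⁴
    = 4.039×10¹⁰ + 3.171×10¹⁰ = 7.211×10¹⁰ K⁴.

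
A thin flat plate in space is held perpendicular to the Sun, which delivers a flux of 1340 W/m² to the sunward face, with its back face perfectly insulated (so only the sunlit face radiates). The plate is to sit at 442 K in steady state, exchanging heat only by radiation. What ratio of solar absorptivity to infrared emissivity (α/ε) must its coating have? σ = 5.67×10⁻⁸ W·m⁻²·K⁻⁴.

Balance: αS·A = εσ·1A·T⁴ ⇒ α/ε = σT⁴/S.
α/ε = 5.67×10⁻⁸·(442)⁴/1340 = 5.67×10⁻⁸·3.817×10¹⁰/1340.

α/ε ≈ 1.61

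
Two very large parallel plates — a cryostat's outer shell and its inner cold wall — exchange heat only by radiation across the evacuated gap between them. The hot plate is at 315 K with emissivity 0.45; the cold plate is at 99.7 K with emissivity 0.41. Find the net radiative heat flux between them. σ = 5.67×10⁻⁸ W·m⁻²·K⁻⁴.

For two infinite grey parallel plates, q = σ(T₁⁴ − T₂⁴)/(1/ε₁ + 1/ε₂ − 1).
T₁⁴ − T₂⁴ = 9.846×10⁹ − 9.881×10⁷ = 9.747×10⁹ K⁴.
1/ε₁ + 1/ε₂ − 1 = 2.222 + 2.439 − 1 = 3.661.
q = 5.67×10⁻⁸ × 9.747×10⁹ / 3.661.

q ≈ 151 W/m²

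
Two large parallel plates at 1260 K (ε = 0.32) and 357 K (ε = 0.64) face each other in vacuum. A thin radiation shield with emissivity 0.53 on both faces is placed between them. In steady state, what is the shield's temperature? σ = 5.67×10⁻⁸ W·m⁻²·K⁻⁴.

In steady state the net flux on the hot side equals that on the cold side.
σ(T₁⁴−T_s⁴)/D₁ = σ(T_s⁴−T₂⁴)/D₂, with D₁ = 1/ε₁+1/ε_s−1 = 4.012, D₂ = 1/ε_s+1/ε₂−1 = 2.449.
Solve for T_s⁴: T_s⁴ = (D₂·T₁⁴ + D₁·T₂⁴)/(D₁+D₂) = 9.656×10¹¹ K⁴.

T_s ≈ 991 K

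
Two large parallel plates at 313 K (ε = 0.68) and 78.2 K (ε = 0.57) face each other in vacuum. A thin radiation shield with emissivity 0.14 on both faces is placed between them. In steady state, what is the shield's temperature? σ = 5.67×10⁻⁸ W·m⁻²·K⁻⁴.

In steady state the net flux on the hot side equals that on the cold side.
σ(T₁⁴−T_s⁴)/D₁ = σ(T_s⁴−T₂⁴)/D₂, with D₁ = 1/ε₁+1/ε_s−1 = 7.613, D₂ = 1/ε_s+1/ε₂−1 = 7.897.
Solve for T_s⁴: T_s⁴ = (D₂·T₁⁴ + D₁·T₂⁴)/(D₁+D₂) = 4.905×10⁹ K⁴.

T_s ≈ 265 K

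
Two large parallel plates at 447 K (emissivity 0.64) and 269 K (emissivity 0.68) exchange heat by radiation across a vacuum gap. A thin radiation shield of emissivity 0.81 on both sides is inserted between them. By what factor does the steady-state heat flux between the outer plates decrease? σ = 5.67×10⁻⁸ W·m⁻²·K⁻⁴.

factor ≈ 1.72

Without shield: q₀ = σΔ(T⁴)/(1/ε₁+1/ε₂−1) with denominator 2.033.
With shield the two gaps are in series; the resistances add: (1/ε₁+1/ε_s−1)+(1/ε_s+1/ε₂−1) = 1.797+1.705 = 3.502.
Heat-flux ratio q₀/q = 3.502/2.033.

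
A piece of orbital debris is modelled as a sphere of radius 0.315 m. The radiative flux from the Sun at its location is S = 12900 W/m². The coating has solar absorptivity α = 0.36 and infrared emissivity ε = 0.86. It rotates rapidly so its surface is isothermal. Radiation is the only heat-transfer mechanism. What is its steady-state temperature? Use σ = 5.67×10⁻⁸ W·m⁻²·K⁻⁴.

At equilibrium, absorbed power = emitted power.
Absorbing cross-section = πr² = 0.3117 m²; emitting surface = 4πr² = 1.247 m² (ratio 4).
αS·A_cross = εσ·A_surf·T⁴  ⇒  T⁴ = αS/(ε·4σ).
T⁴ = 0.360·12900/(0.86·4·5.67×10⁻⁸) = 2.381×10¹⁰ K⁴.
T = (2.381×10¹⁰)^(1/4).

T ≈ 393 K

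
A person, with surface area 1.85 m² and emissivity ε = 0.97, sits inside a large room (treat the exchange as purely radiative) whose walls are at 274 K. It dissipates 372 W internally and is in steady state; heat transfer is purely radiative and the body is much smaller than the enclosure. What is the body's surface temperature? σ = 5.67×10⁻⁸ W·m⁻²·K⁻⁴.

T ≈ 310 K

For a small grey body in a large enclosure, net radiated power = εσA(T⁴ − T_w⁴).
Steady state: P = εσA(T⁴ − T_w⁴) with A = 1.85 m².
T⁴ = P/(εσA) + T_w⁴ = 372/(0.97·5.67×10⁻⁸·1.850) + (274)⁴
    = 3.656×10⁹ + 5.636×10⁹ = 9.292×10⁹ K⁴.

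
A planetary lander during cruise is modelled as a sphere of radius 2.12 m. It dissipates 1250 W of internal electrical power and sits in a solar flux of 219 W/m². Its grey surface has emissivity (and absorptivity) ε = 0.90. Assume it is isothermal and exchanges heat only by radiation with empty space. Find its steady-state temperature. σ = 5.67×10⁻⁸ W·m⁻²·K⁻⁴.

At steady state, absorbed solar power + internal power = radiated power.
Absorbed: α·S·A_cross = 0.90·219·14.12 = 2783 W (cross-section πr²).
Total input = 2783 + 1250 = 4033 W.
Radiated: εσ·A_surf·T⁴ with A_surf = 4πr² = 56.48 m².
T⁴ = 4033/(0.90·5.67×10⁻⁸·56.48) = 1.399×10⁹ K⁴.

T ≈ 193 K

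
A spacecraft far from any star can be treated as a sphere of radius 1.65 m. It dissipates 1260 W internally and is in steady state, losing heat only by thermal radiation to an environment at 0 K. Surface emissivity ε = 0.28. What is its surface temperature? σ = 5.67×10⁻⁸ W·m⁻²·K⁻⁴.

T ≈ 219 K

Steady state: internal power = radiated power, P = εσA T⁴.
Radiating area A = 4πr² = 34.21 m².
T⁴ = P/(εσA) = 1260/(0.28·5.67×10⁻⁸·34.21) = 2.320×10⁹ K⁴.
T = (2.320×10⁹)^(1/4).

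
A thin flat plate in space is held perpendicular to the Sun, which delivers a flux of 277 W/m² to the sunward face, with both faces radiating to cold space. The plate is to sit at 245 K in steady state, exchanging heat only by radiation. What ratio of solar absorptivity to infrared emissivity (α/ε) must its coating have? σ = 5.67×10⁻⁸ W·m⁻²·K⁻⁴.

Balance: αS·A = εσ·2A·T⁴ ⇒ α/ε = 2σT⁴/S.
α/ε = 2·5.67×10⁻⁸·(245)⁴/277 = 2·5.67×10⁻⁸·3.603×10⁹/277.

α/ε ≈ 1.48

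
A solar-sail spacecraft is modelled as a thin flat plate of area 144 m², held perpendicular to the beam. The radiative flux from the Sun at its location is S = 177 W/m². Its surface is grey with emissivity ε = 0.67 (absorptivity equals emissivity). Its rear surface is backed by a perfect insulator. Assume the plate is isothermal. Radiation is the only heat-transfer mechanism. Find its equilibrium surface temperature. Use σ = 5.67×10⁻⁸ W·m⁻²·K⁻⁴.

T ≈ 236 K

At equilibrium, absorbed power = emitted power.
Absorbing cross-section = A = 144.0 m²; emitting surface = A = 144.0 m² (ratio 1).
εS·A_cross = εσ·A_surf·T⁴  ⇒  T⁴ = S/(1σ)   (ε cancels).
T⁴ = 177/(1·5.67×10⁻⁸) = 3.122×10⁹ K⁴.
T = (3.122×10⁹)^(1/4).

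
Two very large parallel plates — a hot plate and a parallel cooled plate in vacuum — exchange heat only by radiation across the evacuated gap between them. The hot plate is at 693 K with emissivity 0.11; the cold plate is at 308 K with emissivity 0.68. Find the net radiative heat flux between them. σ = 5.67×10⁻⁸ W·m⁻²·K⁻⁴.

q ≈ 1310 W/m²

For two infinite grey parallel plates, q = σ(T₁⁴ − T₂⁴)/(1/ε₁ + 1/ε₂ − 1).
T₁⁴ − T₂⁴ = 2.306×10¹¹ − 8.999×10⁹ = 2.216×10¹¹ K⁴.
1/ε₁ + 1/ε₂ − 1 = 9.091 + 1.471 − 1 = 9.561.
q = 5.67×10⁻⁸ × 2.216×10¹¹ / 9.561.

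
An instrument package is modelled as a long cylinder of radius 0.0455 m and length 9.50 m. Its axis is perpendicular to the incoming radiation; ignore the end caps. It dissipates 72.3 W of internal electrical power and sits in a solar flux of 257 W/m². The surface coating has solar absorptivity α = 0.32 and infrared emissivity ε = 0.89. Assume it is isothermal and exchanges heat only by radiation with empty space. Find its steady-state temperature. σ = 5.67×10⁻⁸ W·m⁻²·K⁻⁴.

At steady state, absorbed solar power + internal power = radiated power.
Absorbed: α·S·A_cross = 0.32·257·0.8645 = 71.10 W (cross-section 2rL).
Total input = 71.10 + 72.3 = 143.4 W.
Radiated: εσ·A_surf·T⁴ with A_surf = 2πrL = 2.716 m².
T⁴ = 143.4/(0.89·5.67×10⁻⁸·2.716) = 1.046×10⁹ K⁴.

T ≈ 180 K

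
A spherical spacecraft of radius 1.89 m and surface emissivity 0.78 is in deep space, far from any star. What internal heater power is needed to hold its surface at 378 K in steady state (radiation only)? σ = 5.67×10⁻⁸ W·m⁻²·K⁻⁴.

P = εσ·4πr²·T⁴.
4πr² = 44.89 m²; T⁴ = 2.042×10¹⁰ K⁴.
P = 0.78·5.67×10⁻⁸·44.89·2.042×10¹⁰.

P ≈ 40500 W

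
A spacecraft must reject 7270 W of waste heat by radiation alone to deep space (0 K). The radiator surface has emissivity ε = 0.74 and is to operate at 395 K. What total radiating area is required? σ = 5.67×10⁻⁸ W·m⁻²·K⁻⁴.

A ≈ 7.12 m²

P = εσA T⁴ ⇒ A = P/(εσT⁴).
T⁴ = 2.434×10¹⁰ K⁴.
A = 7270/(0.74 × 5.67×10⁻⁸ × 2.434×10¹⁰).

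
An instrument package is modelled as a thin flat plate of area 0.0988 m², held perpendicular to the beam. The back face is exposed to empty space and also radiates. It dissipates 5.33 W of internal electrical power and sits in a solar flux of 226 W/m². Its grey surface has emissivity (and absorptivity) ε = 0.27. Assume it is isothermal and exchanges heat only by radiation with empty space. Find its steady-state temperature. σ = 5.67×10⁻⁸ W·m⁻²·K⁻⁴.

At steady state, absorbed solar power + internal power = radiated power.
Absorbed: α·S·A_cross = 0.27·226·0.09880 = 6.029 W (cross-section A).
Total input = 6.029 + 5.33 = 11.36 W.
Radiated: εσ·A_surf·T⁴ with A_surf = 2A = 0.1976 m².
T⁴ = 11.36/(0.27·5.67×10⁻⁸·0.1976) = 3.755×10⁹ K⁴.

T ≈ 248 K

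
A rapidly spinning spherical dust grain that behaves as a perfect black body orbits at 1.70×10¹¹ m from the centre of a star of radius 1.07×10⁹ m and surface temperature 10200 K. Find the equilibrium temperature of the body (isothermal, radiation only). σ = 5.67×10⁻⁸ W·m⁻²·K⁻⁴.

The star's surface emits σT_*⁴; at distance d the flux is S = σT_*⁴(R_*/d)².
S = 5.67×10⁻⁸·(10200)⁴·(1.07×10⁹/1.70×10¹¹)² = 24310 W/m².
For an isothermal sphere T⁴ = (1−a)S/(4σ) = 1.072×10¹¹ K⁴.

T ≈ 572 K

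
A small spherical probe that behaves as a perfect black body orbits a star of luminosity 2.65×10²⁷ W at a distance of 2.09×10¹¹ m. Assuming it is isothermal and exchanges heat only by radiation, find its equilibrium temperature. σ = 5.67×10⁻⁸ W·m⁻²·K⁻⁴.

T ≈ 382 K

First find the stellar flux at distance d: S = L/(4πd²) = 2.65×10²⁷/(4π·(2.09×10¹¹)²) = 4828 W/m².
For an isothermal sphere, absorbed (1−a)S·πr² = emitted σ·4πr²·T⁴, so T⁴ = (1−a)S/(4σ).
T⁴ = 1.00·4828/(4·5.67×10⁻⁸) = 2.129×10¹⁰ K⁴.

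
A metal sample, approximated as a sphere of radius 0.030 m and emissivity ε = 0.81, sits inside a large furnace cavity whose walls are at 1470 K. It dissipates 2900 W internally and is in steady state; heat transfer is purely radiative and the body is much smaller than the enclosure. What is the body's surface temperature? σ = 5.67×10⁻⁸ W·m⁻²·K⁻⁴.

For a small grey body in a large enclosure, net radiated power = εσA(T⁴ − T_w⁴).
Steady state: P = εσA(T⁴ − T_w⁴) with A = 4πr² = 0.01131 m².
T⁴ = P/(εσA) + T_w⁴ = 2900/(0.81·5.67×10⁻⁸·0.01131) + (1470)⁴
    = 5.583×10¹² + 4.669×10¹² = 1.025×10¹³ K⁴.

T ≈ 1790 K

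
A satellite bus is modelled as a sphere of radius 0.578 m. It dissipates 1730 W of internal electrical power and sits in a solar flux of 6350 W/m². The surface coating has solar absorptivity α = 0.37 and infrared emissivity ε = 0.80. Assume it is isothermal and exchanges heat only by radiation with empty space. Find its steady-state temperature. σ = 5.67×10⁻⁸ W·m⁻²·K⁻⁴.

At steady state, absorbed solar power + internal power = radiated power.
Absorbed: α·S·A_cross = 0.37·6350·1.050 = 2466 W (cross-section πr²).
Total input = 2466 + 1730 = 4196 W.
Radiated: εσ·A_surf·T⁴ with A_surf = 4πr² = 4.198 m².
T⁴ = 4196/(0.80·5.67×10⁻⁸·4.198) = 2.203×10¹⁰ K⁴.

T ≈ 385 K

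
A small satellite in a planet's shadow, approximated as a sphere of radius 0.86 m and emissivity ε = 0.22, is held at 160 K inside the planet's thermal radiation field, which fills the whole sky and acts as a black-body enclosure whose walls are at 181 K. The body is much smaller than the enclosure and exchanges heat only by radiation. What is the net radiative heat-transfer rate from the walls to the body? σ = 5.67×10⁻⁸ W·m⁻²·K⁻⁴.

P_net ≈ 48.5 W

For a small grey body in a large enclosure: P_net = εσA(T_body⁴ − T_wall⁴).
A = 4πr² = 9.294 m²; T_body⁴ − T_wall⁴ = 6.554×10⁸ − 1.073×10⁹ = -4.179×10⁸ K⁴.
|P_net| = 0.22·5.67×10⁻⁸·9.294·4.179×10⁸.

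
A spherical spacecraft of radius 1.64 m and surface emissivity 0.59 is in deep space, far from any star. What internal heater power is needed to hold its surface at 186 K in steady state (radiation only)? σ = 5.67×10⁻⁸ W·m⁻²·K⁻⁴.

P ≈ 1350 W

P = εσ·4πr²·T⁴.
4πr² = 33.80 m²; T⁴ = 1.197×10⁹ K⁴.
P = 0.59·5.67×10⁻⁸·33.80·1.197×10⁹.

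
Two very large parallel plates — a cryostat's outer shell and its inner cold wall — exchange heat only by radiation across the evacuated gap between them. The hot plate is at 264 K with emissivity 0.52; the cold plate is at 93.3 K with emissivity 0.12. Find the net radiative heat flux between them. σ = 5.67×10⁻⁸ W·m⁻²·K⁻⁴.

q ≈ 29.3 W/m²

For two infinite grey parallel plates, q = σ(T₁⁴ − T₂⁴)/(1/ε₁ + 1/ε₂ − 1).
T₁⁴ − T₂⁴ = 4.858×10⁹ − 7.578×10⁷ = 4.782×10⁹ K⁴.
1/ε₁ + 1/ε₂ − 1 = 1.923 + 8.333 − 1 = 9.256.
q = 5.67×10⁻⁸ × 4.782×10⁹ / 9.256.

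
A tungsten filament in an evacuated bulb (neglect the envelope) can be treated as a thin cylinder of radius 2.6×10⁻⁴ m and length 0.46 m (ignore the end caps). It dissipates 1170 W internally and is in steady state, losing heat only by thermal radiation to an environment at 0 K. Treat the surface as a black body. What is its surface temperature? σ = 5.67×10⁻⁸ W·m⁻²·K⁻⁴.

Steady state: internal power = radiated power, P = εσA T⁴.
Radiating area A = 2πrL = 7.515×10⁻⁴ m².
T⁴ = P/(εσA) = 1170/(1.0·5.67×10⁻⁸·7.515×10⁻⁴) = 2.746×10¹³ K⁴.
T = (2.746×10¹³)^(1/4).

T ≈ 2290 K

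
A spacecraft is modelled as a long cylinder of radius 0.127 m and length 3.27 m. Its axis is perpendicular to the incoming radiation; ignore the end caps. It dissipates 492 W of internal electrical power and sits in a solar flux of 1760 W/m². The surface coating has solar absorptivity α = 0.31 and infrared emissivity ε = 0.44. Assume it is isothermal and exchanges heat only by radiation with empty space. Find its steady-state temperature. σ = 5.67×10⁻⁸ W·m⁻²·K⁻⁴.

At steady state, absorbed solar power + internal power = radiated power.
Absorbed: α·S·A_cross = 0.31·1760·0.8306 = 453.2 W (cross-section 2rL).
Total input = 453.2 + 492 = 945.2 W.
Radiated: εσ·A_surf·T⁴ with A_surf = 2πrL = 2.609 m².
T⁴ = 945.2/(0.44·5.67×10⁻⁸·2.609) = 1.452×10¹⁰ K⁴.

T ≈ 347 K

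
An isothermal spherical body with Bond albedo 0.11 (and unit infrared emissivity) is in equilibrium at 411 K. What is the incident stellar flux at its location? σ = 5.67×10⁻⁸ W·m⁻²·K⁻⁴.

S ≈ 7270 W/m²

(1−a)S·πr² = σ·4πr²·T⁴ ⇒ S = 4σT⁴/(1−a).
S = 4·5.67×10⁻⁸·2.853×10¹⁰/0.890.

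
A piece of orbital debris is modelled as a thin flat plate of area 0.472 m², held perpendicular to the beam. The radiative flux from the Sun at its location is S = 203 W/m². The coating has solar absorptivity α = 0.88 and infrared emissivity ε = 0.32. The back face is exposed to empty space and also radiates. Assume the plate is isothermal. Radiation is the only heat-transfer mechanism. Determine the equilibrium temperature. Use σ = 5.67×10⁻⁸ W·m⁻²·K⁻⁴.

At equilibrium, absorbed power = emitted power.
Absorbing cross-section = A = 0.4720 m²; emitting surface = 2A = 0.9440 m² (ratio 2).
αS·A_cross = εσ·A_surf·T⁴  ⇒  T⁴ = αS/(ε·2σ).
T⁴ = 0.880·203/(0.32·2·5.67×10⁻⁸) = 4.923×10⁹ K⁴.
T = (4.923×10⁹)^(1/4).

T ≈ 265 K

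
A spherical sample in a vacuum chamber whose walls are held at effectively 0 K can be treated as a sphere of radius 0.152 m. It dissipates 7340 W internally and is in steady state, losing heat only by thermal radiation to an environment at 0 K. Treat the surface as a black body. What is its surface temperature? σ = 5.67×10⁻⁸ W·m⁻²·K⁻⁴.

Steady state: internal power = radiated power, P = εσA T⁴.
Radiating area A = 4πr² = 0.2903 m².
T⁴ = P/(εσA) = 7340/(1.0·5.67×10⁻⁸·0.2903) = 4.459×10¹¹ K⁴.
T = (4.459×10¹¹)^(1/4).

T ≈ 817 K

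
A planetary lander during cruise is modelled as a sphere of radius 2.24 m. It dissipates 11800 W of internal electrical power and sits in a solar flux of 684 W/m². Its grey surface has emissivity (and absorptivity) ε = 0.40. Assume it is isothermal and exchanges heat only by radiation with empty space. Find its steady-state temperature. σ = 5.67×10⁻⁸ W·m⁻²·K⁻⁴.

At steady state, absorbed solar power + internal power = radiated power.
Absorbed: α·S·A_cross = 0.40·684·15.76 = 4313 W (cross-section πr²).
Total input = 4313 + 11800 = 16110 W.
Radiated: εσ·A_surf·T⁴ with A_surf = 4πr² = 63.05 m².
T⁴ = 16110/(0.40·5.67×10⁻⁸·63.05) = 1.127×10¹⁰ K⁴.

T ≈ 326 K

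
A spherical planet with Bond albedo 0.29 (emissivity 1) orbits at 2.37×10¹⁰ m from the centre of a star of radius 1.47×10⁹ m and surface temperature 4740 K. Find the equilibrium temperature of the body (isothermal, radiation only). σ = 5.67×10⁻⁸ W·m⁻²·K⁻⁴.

The star's surface emits σT_*⁴; at distance d the flux is S = σT_*⁴(R_*/d)².
S = 5.67×10⁻⁸·(4740)⁴·(1.47×10⁹/2.37×10¹⁰)² = 1.101×10⁵ W/m².
For an isothermal sphere T⁴ = (1−a)S/(4σ) = 3.447×10¹¹ K⁴.

T ≈ 766 K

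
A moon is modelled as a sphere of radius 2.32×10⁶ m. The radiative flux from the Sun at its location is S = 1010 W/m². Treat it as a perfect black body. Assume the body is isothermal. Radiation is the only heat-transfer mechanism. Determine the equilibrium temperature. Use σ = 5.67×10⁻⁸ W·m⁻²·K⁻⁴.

At equilibrium, absorbed power = emitted power.
Absorbing cross-section = πr² = 1.691×10¹³ m²; emitting surface = 4πr² = 6.764×10¹³ m² (ratio 4).
S·A_cross = εσ·A_surf·T⁴  ⇒  T⁴ = S/(4σ).
T⁴ = 1.00·1010/(4·5.67×10⁻⁸) = 4.453×10⁹ K⁴.
T = (4.453×10⁹)^(1/4).

T ≈ 258 K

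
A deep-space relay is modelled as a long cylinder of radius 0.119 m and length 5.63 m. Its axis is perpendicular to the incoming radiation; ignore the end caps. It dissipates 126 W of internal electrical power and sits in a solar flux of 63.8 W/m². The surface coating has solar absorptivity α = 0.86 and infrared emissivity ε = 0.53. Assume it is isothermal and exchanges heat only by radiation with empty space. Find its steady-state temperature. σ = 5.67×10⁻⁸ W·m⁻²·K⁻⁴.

At steady state, absorbed solar power + internal power = radiated power.
Absorbed: α·S·A_cross = 0.86·63.8·1.340 = 73.52 W (cross-section 2rL).
Total input = 73.52 + 126 = 199.5 W.
Radiated: εσ·A_surf·T⁴ with A_surf = 2πrL = 4.210 m².
T⁴ = 199.5/(0.53·5.67×10⁻⁸·4.210) = 1.577×10⁹ K⁴.

T ≈ 199 K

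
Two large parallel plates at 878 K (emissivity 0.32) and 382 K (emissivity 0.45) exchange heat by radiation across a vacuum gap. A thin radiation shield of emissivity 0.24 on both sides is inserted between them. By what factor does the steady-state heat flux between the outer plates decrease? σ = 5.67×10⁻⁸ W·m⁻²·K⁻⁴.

factor ≈ 2.69

Without shield: q₀ = σΔ(T⁴)/(1/ε₁+1/ε₂−1) with denominator 4.347.
With shield the two gaps are in series; the resistances add: (1/ε₁+1/ε_s−1)+(1/ε_s+1/ε₂−1) = 6.292+5.389 = 11.68.
Heat-flux ratio q₀/q = 11.68/4.347.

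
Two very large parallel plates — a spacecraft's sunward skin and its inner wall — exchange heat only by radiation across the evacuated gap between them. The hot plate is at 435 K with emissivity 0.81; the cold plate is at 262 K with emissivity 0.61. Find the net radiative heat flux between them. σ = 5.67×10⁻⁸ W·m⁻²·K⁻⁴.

For two infinite grey parallel plates, q = σ(T₁⁴ − T₂⁴)/(1/ε₁ + 1/ε₂ − 1).
T₁⁴ − T₂⁴ = 3.581×10¹⁰ − 4.712×10⁹ = 3.109×10¹⁰ K⁴.
1/ε₁ + 1/ε₂ − 1 = 1.235 + 1.639 − 1 = 1.874.
q = 5.67×10⁻⁸ × 3.109×10¹⁰ / 1.874.

q ≈ 941 W/m²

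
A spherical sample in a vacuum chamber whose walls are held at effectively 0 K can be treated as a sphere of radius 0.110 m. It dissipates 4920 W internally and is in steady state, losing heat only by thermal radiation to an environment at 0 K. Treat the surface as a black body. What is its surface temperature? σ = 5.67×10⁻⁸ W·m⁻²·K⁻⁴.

T ≈ 869 K

Steady state: internal power = radiated power, P = εσA T⁴.
Radiating area A = 4πr² = 0.1521 m².
T⁴ = P/(εσA) = 4920/(1.0·5.67×10⁻⁸·0.1521) = 5.707×10¹¹ K⁴.
T = (5.707×10¹¹)^(1/4).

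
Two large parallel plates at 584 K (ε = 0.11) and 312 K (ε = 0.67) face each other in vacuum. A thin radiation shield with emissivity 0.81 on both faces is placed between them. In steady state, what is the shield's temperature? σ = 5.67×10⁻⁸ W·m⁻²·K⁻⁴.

In steady state the net flux on the hot side equals that on the cold side.
σ(T₁⁴−T_s⁴)/D₁ = σ(T_s⁴−T₂⁴)/D₂, with D₁ = 1/ε₁+1/ε_s−1 = 9.325, D₂ = 1/ε_s+1/ε₂−1 = 1.727.
Solve for T_s⁴: T_s⁴ = (D₂·T₁⁴ + D₁·T₂⁴)/(D₁+D₂) = 2.617×10¹⁰ K⁴.

T_s ≈ 402 K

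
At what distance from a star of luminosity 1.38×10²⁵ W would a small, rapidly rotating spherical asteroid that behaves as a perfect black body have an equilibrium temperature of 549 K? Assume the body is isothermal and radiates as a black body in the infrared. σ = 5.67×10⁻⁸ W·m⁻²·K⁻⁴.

For an isothermal black-emitting sphere, (1−a)S·πr² = σ·4πr²·T⁴ ⇒ S = 4σT⁴/(1−a).
S = 4·5.67×10⁻⁸·(549)⁴/1.00 = 20600 W/m².
Flux falls as S = L/(4πd²), so d = √(L/(4πS)) = √(1.38×10²⁵/(4π·20600)).

d ≈ 7.30×10⁹ m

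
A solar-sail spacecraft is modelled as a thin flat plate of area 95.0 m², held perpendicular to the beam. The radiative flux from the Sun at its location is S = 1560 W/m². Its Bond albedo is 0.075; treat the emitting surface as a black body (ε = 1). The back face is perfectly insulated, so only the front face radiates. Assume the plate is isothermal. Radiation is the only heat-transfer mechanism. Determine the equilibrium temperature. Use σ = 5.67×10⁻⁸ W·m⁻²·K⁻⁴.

T ≈ 399 K

At equilibrium, absorbed power = emitted power.
Absorbing cross-section = A = 95.00 m²; emitting surface = A = 95.00 m² (ratio 1).
(1−a)S·A_cross = εσ·A_surf·T⁴  ⇒  T⁴ = (1−a)S/(1σ).
T⁴ = 0.925·1560/(1·5.67×10⁻⁸) = 2.545×10¹⁰ K⁴.
T = (2.545×10¹⁰)^(1/4).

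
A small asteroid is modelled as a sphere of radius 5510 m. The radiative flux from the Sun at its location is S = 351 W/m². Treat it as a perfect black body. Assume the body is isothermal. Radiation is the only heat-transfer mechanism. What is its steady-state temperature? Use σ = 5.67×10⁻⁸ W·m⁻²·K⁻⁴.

At equilibrium, absorbed power = emitted power.
Absorbing cross-section = πr² = 9.538×10⁷ m²; emitting surface = 4πr² = 3.815×10⁸ m² (ratio 4).
S·A_cross = εσ·A_surf·T⁴  ⇒  T⁴ = S/(4σ).
T⁴ = 1.00·351/(4·5.67×10⁻⁸) = 1.548×10⁹ K⁴.
T = (1.548×10⁹)^(1/4).

T ≈ 198 K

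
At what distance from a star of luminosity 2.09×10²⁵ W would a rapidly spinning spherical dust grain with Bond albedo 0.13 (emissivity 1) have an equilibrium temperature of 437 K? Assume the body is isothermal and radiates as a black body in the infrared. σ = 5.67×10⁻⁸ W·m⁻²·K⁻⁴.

d ≈ 1.32×10¹⁰ m

For an isothermal black-emitting sphere, (1−a)S·πr² = σ·4πr²·T⁴ ⇒ S = 4σT⁴/(1−a).
S = 4·5.67×10⁻⁸·(437)⁴/0.870 = 9507 W/m².
Flux falls as S = L/(4πd²), so d = √(L/(4πS)) = √(2.09×10²⁵/(4π·9507)).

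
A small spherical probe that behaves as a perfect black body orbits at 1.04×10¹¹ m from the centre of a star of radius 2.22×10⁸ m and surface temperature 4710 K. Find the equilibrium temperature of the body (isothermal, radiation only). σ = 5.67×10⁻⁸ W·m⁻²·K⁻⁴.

T ≈ 154 K

The star's surface emits σT_*⁴; at distance d the flux is S = σT_*⁴(R_*/d)².
S = 5.67×10⁻⁸·(4710)⁴·(2.22×10⁸/1.04×10¹¹)² = 127.1 W/m².
For an isothermal sphere T⁴ = (1−a)S/(4σ) = 5.606×10⁸ K⁴.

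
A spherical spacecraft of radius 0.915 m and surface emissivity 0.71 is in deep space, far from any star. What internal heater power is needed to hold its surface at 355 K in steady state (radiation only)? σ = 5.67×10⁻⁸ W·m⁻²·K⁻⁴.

P = εσ·4πr²·T⁴.
4πr² = 10.52 m²; T⁴ = 1.588×10¹⁰ K⁴.
P = 0.71·5.67×10⁻⁸·10.52·1.588×10¹⁰.

P ≈ 6730 W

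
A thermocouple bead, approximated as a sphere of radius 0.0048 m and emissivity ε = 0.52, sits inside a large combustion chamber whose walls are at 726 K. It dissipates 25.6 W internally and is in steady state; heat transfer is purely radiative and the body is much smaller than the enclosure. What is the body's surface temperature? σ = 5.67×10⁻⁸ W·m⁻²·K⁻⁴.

For a small grey body in a large enclosure, net radiated power = εσA(T⁴ − T_w⁴).
Steady state: P = εσA(T⁴ − T_w⁴) with A = 4πr² = 2.895×10⁻⁴ m².
T⁴ = P/(εσA) + T_w⁴ = 25.6/(0.52·5.67×10⁻⁸·2.895×10⁻⁴) + (726)⁴
    = 2.999×10¹² + 2.778×10¹¹ = 3.277×10¹² K⁴.

T ≈ 1350 K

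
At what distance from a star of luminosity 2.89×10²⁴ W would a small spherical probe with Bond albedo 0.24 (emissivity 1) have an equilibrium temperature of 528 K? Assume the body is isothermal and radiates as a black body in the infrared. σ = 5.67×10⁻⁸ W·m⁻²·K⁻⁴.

For an isothermal black-emitting sphere, (1−a)S·πr² = σ·4πr²·T⁴ ⇒ S = 4σT⁴/(1−a).
S = 4·5.67×10⁻⁸·(528)⁴/0.760 = 23190 W/m².
Flux falls as S = L/(4πd²), so d = √(L/(4πS)) = √(2.89×10²⁴/(4π·23190)).

d ≈ 3.15×10⁹ m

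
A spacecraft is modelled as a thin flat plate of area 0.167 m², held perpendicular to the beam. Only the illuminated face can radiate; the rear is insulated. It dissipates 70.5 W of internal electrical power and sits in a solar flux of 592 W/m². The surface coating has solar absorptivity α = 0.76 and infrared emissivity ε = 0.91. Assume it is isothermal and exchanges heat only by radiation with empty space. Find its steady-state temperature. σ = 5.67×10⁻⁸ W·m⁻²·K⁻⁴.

T ≈ 361 K

At steady state, absorbed solar power + internal power = radiated power.
Absorbed: α·S·A_cross = 0.76·592·0.1670 = 75.14 W (cross-section A).
Total input = 75.14 + 70.5 = 145.6 W.
Radiated: εσ·A_surf·T⁴ with A_surf = A = 0.1670 m².
T⁴ = 145.6/(0.91·5.67×10⁻⁸·0.1670) = 1.690×10¹⁰ K⁴.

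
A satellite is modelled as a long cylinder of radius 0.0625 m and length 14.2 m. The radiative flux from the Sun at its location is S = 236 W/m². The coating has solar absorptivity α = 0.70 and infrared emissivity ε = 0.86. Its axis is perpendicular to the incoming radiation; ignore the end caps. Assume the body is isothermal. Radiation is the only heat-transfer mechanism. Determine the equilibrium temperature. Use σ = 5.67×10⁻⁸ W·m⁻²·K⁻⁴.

T ≈ 181 K

At equilibrium, absorbed power = emitted power.
Absorbing cross-section = 2rL = 1.775 m²; emitting surface = 2πrL = 5.576 m² (ratio π).
αS·A_cross = εσ·A_surf·T⁴  ⇒  T⁴ = αS/(ε·πσ).
T⁴ = 0.700·236/(0.86·π·5.67×10⁻⁸) = 1.078×10⁹ K⁴.
T = (1.078×10⁹)^(1/4).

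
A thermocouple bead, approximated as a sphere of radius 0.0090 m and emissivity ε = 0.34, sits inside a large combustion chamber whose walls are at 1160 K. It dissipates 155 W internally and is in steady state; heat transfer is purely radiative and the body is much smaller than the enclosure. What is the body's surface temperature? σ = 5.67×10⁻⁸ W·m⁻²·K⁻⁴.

For a small grey body in a large enclosure, net radiated power = εσA(T⁴ − T_w⁴).
Steady state: P = εσA(T⁴ − T_w⁴) with A = 4πr² = 0.001018 m².
T⁴ = P/(εσA) + T_w⁴ = 155/(0.34·5.67×10⁻⁸·0.001018) + (1160)⁴
    = 7.899×10¹² + 1.811×10¹² = 9.710×10¹² K⁴.

T ≈ 1770 K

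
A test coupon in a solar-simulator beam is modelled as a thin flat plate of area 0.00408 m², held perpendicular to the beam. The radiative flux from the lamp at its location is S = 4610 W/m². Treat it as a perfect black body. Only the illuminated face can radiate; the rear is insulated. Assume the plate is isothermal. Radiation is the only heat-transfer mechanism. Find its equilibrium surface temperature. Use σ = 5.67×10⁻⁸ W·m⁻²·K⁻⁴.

T ≈ 534 K

At equilibrium, absorbed power = emitted power.
Absorbing cross-section = A = 0.004080 m²; emitting surface = A = 0.004080 m² (ratio 1).
S·A_cross = εσ·A_surf·T⁴  ⇒  T⁴ = S/(1σ).
T⁴ = 1.00·4610/(1·5.67×10⁻⁸) = 8.131×10¹⁰ K⁴.
T = (8.131×10¹⁰)^(1/4).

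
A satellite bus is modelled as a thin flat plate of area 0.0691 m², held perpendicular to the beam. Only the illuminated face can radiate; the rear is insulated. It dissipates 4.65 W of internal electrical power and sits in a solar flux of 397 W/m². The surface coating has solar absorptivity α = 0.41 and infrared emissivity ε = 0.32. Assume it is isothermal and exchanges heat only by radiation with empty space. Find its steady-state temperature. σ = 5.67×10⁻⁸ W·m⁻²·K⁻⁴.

T ≈ 336 K

At steady state, absorbed solar power + internal power = radiated power.
Absorbed: α·S·A_cross = 0.41·397·0.06910 = 11.25 W (cross-section A).
Total input = 11.25 + 4.65 = 15.90 W.
Radiated: εσ·A_surf·T⁴ with A_surf = A = 0.06910 m².
T⁴ = 15.90/(0.32·5.67×10⁻⁸·0.06910) = 1.268×10¹⁰ K⁴.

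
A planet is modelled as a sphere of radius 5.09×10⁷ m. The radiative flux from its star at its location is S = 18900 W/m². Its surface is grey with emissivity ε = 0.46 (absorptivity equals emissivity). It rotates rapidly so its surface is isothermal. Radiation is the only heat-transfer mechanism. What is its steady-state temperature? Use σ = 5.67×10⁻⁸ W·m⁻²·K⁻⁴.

At equilibrium, absorbed power = emitted power.
Absorbing cross-section = πr² = 8.139×10¹⁵ m²; emitting surface = 4πr² = 3.256×10¹⁶ m² (ratio 4).
εS·A_cross = εσ·A_surf·T⁴  ⇒  T⁴ = S/(4σ)   (ε cancels).
T⁴ = 18900/(4·5.67×10⁻⁸) = 8.333×10¹⁰ K⁴.
T = (8.333×10¹⁰)^(1/4).

T ≈ 537 K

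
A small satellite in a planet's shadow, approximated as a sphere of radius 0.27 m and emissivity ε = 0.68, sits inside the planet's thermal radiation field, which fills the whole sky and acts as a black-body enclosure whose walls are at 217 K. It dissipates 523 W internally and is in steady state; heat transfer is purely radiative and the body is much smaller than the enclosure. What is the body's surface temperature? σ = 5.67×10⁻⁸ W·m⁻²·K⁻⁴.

For a small grey body in a large enclosure, net radiated power = εσA(T⁴ − T_w⁴).
Steady state: P = εσA(T⁴ − T_w⁴) with A = 4πr² = 0.9161 m².
T⁴ = P/(εσA) + T_w⁴ = 523/(0.68·5.67×10⁻⁸·0.9161) + (217)⁴
    = 1.481×10¹⁰ + 2.217×10⁹ = 1.702×10¹⁰ K⁴.

T ≈ 361 K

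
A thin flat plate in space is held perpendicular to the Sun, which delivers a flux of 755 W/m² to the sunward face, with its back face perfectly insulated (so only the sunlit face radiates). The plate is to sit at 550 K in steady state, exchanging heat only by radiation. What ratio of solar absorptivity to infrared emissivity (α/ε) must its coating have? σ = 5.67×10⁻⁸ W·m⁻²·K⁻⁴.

α/ε ≈ 6.87

Balance: αS·A = εσ·1A·T⁴ ⇒ α/ε = σT⁴/S.
α/ε = 5.67×10⁻⁸·(550)⁴/755 = 5.67×10⁻⁸·9.151×10¹⁰/755.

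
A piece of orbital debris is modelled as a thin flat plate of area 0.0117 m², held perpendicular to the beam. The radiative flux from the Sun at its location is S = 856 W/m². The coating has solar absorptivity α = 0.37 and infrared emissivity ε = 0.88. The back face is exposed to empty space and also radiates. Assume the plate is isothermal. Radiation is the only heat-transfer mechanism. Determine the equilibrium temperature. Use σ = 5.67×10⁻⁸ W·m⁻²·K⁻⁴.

At equilibrium, absorbed power = emitted power.
Absorbing cross-section = A = 0.01170 m²; emitting surface = 2A = 0.02340 m² (ratio 2).
αS·A_cross = εσ·A_surf·T⁴  ⇒  T⁴ = αS/(ε·2σ).
T⁴ = 0.370·856/(0.88·2·5.67×10⁻⁸) = 3.174×10⁹ K⁴.
T = (3.174×10⁹)^(1/4).

T ≈ 237 K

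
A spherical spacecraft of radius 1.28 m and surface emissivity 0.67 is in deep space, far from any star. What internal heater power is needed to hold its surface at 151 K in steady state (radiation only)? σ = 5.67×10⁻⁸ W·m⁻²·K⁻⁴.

P = εσ·4πr²·T⁴.
4πr² = 20.59 m²; T⁴ = 5.199×10⁸ K⁴.
P = 0.67·5.67×10⁻⁸·20.59·5.199×10⁸.

P ≈ 407 W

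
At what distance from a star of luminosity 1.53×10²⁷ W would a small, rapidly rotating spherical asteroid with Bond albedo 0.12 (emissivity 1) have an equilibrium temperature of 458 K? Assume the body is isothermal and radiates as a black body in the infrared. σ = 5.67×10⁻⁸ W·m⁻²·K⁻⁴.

d ≈ 1.04×10¹¹ m

For an isothermal black-emitting sphere, (1−a)S·πr² = σ·4πr²·T⁴ ⇒ S = 4σT⁴/(1−a).
S = 4·5.67×10⁻⁸·(458)⁴/0.880 = 11340 W/m².
Flux falls as S = L/(4πd²), so d = √(L/(4πS)) = √(1.53×10²⁷/(4π·11340)).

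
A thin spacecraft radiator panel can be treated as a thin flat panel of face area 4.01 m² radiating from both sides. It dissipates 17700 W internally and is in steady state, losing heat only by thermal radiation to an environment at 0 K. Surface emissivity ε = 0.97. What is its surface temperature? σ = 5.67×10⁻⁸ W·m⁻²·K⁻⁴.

T ≈ 448 K

Steady state: internal power = radiated power, P = εσA T⁴.
Radiating area A = 2·4.01 = 8.020 m².
T⁴ = P/(εσA) = 17700/(0.97·5.67×10⁻⁸·8.020) = 4.013×10¹⁰ K⁴.
T = (4.013×10¹⁰)^(1/4).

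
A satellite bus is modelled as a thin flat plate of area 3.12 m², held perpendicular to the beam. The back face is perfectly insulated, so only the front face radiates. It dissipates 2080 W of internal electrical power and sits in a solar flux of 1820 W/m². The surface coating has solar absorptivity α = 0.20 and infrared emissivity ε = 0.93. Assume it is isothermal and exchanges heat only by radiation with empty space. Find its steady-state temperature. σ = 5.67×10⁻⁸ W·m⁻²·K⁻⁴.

T ≈ 374 K

At steady state, absorbed solar power + internal power = radiated power.
Absorbed: α·S·A_cross = 0.20·1820·3.120 = 1136 W (cross-section A).
Total input = 1136 + 2080 = 3216 W.
Radiated: εσ·A_surf·T⁴ with A_surf = A = 3.120 m².
T⁴ = 3216/(0.93·5.67×10⁻⁸·3.120) = 1.955×10¹⁰ K⁴.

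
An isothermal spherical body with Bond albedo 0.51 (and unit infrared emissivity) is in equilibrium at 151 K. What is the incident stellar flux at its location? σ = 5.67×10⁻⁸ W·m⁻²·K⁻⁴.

(1−a)S·πr² = σ·4πr²·T⁴ ⇒ S = 4σT⁴/(1−a).
S = 4·5.67×10⁻⁸·5.199×10⁸/0.490.

S ≈ 241 W/m²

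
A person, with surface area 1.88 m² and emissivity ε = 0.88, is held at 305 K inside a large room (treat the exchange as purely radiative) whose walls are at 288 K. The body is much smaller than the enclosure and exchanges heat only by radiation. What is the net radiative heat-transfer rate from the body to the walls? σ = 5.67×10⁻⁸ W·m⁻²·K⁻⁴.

P_net ≈ 166 W

For a small grey body in a large enclosure: P_net = εσA(T_body⁴ − T_wall⁴).
A = 1.88 m²; T_body⁴ − T_wall⁴ = 8.654×10⁹ − 6.880×10⁹ = 1.774×10⁹ K⁴.
|P_net| = 0.88·5.67×10⁻⁸·1.880·1.774×10⁹.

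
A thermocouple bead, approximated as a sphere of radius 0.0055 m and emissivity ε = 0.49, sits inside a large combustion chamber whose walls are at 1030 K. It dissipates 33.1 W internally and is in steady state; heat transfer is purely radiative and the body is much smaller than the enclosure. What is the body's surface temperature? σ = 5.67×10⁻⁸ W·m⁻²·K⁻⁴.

T ≈ 1440 K

For a small grey body in a large enclosure, net radiated power = εσA(T⁴ − T_w⁴).
Steady state: P = εσA(T⁴ − T_w⁴) with A = 4πr² = 3.801×10⁻⁴ m².
T⁴ = P/(εσA) + T_w⁴ = 33.1/(0.49·5.67×10⁻⁸·3.801×10⁻⁴) + (1030)⁴
    = 3.134×10¹² + 1.126×10¹² = 4.260×10¹² K⁴.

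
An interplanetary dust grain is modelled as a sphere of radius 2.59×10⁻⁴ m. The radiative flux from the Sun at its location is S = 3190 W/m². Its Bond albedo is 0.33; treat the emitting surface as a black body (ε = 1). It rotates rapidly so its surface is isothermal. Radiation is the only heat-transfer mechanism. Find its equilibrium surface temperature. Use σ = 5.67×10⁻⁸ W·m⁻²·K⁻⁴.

T ≈ 312 K

At equilibrium, absorbed power = emitted power.
Absorbing cross-section = πr² = 2.107×10⁻⁷ m²; emitting surface = 4πr² = 8.430×10⁻⁷ m² (ratio 4).
(1−a)S·A_cross = εσ·A_surf·T⁴  ⇒  T⁴ = (1−a)S/(4σ).
T⁴ = 0.670·3190/(4·5.67×10⁻⁸) = 9.424×10⁹ K⁴.
T = (9.424×10⁹)^(1/4).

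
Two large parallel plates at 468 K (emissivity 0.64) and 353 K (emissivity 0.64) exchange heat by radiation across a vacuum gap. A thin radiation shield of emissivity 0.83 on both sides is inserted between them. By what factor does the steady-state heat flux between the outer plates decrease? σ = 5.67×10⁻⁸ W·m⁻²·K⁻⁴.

Without shield: q₀ = σΔ(T⁴)/(1/ε₁+1/ε₂−1) with denominator 2.125.
With shield the two gaps are in series; the resistances add: (1/ε₁+1/ε_s−1)+(1/ε_s+1/ε₂−1) = 1.767+1.767 = 3.535.
Heat-flux ratio q₀/q = 3.535/2.125.

factor ≈ 1.66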